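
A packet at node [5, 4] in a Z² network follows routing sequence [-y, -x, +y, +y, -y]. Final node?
(4, 4)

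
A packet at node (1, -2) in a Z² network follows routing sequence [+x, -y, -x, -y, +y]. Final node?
(1, -3)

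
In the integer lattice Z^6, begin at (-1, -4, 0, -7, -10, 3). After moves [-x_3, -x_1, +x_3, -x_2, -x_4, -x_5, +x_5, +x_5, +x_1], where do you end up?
(-1, -5, 0, -8, -9, 3)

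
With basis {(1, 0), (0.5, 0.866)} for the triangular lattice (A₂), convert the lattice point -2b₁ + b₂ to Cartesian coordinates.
(-1.5, 0.866)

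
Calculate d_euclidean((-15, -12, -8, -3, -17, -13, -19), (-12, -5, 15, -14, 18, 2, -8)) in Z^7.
47.7389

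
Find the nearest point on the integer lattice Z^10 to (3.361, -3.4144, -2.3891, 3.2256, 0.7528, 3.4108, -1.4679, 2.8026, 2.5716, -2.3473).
(3, -3, -2, 3, 1, 3, -1, 3, 3, -2)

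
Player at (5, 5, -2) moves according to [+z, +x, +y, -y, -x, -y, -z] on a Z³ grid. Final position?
(5, 4, -2)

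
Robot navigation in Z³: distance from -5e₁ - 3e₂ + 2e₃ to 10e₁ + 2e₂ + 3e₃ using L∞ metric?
15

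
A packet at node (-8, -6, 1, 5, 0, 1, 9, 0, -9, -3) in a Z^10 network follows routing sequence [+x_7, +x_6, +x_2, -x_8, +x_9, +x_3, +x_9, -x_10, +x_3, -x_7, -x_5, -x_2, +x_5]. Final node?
(-8, -6, 3, 5, 0, 2, 9, -1, -7, -4)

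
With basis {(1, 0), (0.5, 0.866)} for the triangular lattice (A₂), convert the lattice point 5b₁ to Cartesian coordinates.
(5, 0)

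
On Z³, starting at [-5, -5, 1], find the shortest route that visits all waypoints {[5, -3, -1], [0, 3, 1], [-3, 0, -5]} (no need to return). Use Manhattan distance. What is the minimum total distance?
38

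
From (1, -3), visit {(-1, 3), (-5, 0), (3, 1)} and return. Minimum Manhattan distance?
28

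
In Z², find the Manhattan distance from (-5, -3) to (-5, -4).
1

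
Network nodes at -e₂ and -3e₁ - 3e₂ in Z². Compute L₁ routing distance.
5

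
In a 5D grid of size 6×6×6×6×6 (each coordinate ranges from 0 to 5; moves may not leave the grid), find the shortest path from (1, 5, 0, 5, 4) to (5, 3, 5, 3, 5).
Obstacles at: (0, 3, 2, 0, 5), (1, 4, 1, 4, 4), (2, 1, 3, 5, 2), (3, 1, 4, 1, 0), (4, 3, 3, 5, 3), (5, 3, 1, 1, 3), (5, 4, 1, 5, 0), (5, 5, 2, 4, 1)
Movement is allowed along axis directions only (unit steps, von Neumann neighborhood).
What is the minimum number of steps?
14
(one shortest path: (1, 5, 0, 5, 4) → (2, 5, 0, 5, 4) → (3, 5, 0, 5, 4) → (4, 5, 0, 5, 4) → (5, 5, 0, 5, 4) → (5, 4, 0, 5, 4) → (5, 3, 0, 5, 4) → (5, 3, 1, 5, 4) → (5, 3, 2, 5, 4) → (5, 3, 3, 5, 4) → (5, 3, 4, 5, 4) → (5, 3, 5, 5, 4) → (5, 3, 5, 4, 4) → (5, 3, 5, 3, 4) → (5, 3, 5, 3, 5))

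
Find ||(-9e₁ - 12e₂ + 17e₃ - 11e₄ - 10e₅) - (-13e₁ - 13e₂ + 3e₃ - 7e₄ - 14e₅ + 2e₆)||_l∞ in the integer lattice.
14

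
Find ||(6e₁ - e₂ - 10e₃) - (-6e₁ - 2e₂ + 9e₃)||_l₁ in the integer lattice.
32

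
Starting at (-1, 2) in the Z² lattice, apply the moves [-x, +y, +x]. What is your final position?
(-1, 3)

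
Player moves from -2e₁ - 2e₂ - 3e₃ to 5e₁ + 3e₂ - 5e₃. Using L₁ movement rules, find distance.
14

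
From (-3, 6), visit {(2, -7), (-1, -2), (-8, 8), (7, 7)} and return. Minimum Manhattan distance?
60
(one optimal route: (-3, 6) → (-1, -2) → (2, -7) → (7, 7) → (-8, 8) → (-3, 6))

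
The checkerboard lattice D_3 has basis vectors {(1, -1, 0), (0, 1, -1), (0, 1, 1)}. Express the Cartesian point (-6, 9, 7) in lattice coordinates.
-6b₁ - 2b₂ + 5b₃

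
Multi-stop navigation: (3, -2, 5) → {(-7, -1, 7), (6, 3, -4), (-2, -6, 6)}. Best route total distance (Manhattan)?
49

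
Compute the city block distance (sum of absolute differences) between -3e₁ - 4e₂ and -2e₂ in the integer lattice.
5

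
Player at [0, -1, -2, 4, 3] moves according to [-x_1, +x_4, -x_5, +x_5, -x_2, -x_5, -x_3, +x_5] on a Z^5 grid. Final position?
(-1, -2, -3, 5, 3)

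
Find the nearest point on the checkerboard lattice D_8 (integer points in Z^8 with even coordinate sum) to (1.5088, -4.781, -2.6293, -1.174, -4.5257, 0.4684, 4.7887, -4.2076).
(1, -5, -3, -1, -5, 0, 5, -4)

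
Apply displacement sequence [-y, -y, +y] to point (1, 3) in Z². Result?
(1, 2)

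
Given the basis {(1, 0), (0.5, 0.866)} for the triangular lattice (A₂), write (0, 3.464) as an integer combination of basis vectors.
-2b₁ + 4b₂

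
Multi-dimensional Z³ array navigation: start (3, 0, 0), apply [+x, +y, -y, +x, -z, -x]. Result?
(4, 0, -1)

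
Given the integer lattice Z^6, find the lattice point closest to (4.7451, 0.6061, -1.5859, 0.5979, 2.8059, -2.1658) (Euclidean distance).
(5, 1, -2, 1, 3, -2)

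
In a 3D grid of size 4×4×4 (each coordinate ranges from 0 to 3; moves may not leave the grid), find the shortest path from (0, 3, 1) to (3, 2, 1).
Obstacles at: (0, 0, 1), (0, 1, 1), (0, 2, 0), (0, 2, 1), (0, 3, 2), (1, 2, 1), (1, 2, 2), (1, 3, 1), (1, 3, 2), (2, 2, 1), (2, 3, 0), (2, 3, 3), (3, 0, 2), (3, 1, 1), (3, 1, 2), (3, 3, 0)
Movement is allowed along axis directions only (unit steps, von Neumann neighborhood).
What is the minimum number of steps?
6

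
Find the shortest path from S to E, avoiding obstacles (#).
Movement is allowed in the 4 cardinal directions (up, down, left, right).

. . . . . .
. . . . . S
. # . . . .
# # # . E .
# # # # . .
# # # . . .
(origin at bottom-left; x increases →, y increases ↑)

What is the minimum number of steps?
3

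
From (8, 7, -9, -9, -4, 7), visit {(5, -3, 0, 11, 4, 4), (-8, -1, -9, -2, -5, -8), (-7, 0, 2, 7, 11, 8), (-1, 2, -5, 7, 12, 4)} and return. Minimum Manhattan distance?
202
(one optimal route: (8, 7, -9, -9, -4, 7) → (5, -3, 0, 11, 4, 4) → (-1, 2, -5, 7, 12, 4) → (-7, 0, 2, 7, 11, 8) → (-8, -1, -9, -2, -5, -8) → (8, 7, -9, -9, -4, 7))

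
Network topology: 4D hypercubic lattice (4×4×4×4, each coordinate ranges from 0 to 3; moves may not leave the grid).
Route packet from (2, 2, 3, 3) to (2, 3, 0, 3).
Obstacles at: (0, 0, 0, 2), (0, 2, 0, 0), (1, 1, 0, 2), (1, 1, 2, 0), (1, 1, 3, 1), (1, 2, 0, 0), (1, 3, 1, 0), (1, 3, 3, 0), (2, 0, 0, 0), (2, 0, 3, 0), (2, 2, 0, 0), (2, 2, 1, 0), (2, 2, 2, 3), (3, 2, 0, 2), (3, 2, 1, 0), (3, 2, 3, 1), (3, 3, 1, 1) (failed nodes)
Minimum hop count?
4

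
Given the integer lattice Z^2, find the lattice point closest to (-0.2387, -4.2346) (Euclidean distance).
(0, -4)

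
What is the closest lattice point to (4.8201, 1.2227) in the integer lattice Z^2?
(5, 1)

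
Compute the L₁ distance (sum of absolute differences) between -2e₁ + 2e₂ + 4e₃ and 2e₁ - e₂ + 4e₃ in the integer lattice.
7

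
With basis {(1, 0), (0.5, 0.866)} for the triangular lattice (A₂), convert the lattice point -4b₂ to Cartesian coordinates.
(-2, -3.464)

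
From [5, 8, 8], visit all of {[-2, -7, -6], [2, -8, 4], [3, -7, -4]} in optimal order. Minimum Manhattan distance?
40
(one optimal route: (5, 8, 8) → (2, -8, 4) → (3, -7, -4) → (-2, -7, -6))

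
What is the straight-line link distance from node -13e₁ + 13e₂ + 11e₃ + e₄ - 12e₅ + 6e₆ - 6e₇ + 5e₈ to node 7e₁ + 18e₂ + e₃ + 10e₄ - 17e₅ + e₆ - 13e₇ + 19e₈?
30.0167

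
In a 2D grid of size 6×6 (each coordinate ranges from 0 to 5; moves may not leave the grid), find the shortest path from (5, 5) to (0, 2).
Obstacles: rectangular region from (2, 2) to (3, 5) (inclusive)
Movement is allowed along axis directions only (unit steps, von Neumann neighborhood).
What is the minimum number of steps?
10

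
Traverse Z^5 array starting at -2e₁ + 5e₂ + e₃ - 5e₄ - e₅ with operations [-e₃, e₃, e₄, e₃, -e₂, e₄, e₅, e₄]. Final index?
(-2, 4, 2, -2, 0)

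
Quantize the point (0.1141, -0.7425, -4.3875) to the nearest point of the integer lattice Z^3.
(0, -1, -4)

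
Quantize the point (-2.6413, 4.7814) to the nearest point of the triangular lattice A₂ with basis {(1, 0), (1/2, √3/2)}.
(-2.5, 4.33)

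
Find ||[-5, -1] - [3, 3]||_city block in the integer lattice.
12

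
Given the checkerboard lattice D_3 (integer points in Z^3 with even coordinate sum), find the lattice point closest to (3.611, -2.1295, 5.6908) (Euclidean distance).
(4, -2, 6)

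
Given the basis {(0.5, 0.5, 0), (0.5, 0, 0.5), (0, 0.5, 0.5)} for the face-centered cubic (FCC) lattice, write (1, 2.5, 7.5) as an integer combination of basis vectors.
-4b₁ + 6b₂ + 9b₃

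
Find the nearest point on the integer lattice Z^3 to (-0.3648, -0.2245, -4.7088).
(0, 0, -5)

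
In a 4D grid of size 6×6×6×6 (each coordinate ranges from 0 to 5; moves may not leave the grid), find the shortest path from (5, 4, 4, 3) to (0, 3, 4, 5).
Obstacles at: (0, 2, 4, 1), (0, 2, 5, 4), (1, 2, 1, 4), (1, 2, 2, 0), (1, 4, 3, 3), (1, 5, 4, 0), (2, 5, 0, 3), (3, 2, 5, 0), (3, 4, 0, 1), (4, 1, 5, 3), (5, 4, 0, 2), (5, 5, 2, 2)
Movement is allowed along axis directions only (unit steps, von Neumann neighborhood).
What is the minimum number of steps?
8
(one shortest path: (5, 4, 4, 3) → (4, 4, 4, 3) → (3, 4, 4, 3) → (2, 4, 4, 3) → (1, 4, 4, 3) → (0, 4, 4, 3) → (0, 3, 4, 3) → (0, 3, 4, 4) → (0, 3, 4, 5))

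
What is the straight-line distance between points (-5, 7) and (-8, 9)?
3.60555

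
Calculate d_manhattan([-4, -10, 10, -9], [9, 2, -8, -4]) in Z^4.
48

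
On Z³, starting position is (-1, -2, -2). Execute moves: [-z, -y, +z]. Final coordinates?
(-1, -3, -2)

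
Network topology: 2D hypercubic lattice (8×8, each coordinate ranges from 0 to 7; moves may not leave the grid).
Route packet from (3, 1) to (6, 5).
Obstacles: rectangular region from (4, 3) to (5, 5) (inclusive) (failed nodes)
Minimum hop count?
7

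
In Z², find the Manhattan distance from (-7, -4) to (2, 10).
23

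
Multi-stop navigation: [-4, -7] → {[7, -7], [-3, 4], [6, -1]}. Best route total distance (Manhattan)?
32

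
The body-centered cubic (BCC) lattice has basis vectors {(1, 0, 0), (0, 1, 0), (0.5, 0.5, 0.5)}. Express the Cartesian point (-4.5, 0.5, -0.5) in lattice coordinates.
-4b₁ + b₂ - b₃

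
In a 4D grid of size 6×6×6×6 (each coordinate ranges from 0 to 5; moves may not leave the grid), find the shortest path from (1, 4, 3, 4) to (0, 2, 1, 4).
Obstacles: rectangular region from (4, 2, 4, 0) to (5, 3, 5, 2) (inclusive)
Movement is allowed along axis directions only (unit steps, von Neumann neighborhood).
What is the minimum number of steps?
5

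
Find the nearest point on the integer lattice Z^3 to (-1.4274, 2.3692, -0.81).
(-1, 2, -1)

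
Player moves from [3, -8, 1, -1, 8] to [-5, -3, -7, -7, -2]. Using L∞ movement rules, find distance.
10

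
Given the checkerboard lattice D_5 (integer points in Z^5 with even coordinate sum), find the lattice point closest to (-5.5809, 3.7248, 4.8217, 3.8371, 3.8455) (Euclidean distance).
(-5, 4, 5, 4, 4)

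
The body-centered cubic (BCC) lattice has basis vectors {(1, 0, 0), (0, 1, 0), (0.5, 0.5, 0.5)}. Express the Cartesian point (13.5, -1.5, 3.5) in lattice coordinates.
10b₁ - 5b₂ + 7b₃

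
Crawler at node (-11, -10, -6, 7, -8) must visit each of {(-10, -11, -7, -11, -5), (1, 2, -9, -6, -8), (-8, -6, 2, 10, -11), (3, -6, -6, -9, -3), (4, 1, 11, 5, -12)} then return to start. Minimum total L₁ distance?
162
(one optimal route: (-11, -10, -6, 7, -8) → (-10, -11, -7, -11, -5) → (3, -6, -6, -9, -3) → (1, 2, -9, -6, -8) → (4, 1, 11, 5, -12) → (-8, -6, 2, 10, -11) → (-11, -10, -6, 7, -8))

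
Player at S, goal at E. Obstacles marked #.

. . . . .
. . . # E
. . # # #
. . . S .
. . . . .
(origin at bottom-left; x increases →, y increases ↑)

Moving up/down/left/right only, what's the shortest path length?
9
(one shortest path: (3, 1) → (2, 1) → (1, 1) → (1, 2) → (1, 3) → (2, 3) → (2, 4) → (3, 4) → (4, 4) → (4, 3))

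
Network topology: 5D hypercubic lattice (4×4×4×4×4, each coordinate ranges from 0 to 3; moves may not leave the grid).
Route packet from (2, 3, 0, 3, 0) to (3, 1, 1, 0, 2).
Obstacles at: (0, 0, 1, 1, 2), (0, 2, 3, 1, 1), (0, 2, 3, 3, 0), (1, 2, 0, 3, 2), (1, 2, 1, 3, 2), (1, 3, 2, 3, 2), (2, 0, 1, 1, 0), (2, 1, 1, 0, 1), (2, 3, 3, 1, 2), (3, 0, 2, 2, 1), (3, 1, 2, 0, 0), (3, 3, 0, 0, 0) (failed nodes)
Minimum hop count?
9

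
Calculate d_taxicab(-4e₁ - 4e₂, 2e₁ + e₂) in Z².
11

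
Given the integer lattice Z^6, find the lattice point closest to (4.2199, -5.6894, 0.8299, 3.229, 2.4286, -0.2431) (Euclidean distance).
(4, -6, 1, 3, 2, 0)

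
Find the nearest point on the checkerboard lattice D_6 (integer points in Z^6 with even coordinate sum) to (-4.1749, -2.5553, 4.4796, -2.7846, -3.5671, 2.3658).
(-4, -3, 4, -3, -4, 2)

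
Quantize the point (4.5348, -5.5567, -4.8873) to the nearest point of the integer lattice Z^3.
(5, -6, -5)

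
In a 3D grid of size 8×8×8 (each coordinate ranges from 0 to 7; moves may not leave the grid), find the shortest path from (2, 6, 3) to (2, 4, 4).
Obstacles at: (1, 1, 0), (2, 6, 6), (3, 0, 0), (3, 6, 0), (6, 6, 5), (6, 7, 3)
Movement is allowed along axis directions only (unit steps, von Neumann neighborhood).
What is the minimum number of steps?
3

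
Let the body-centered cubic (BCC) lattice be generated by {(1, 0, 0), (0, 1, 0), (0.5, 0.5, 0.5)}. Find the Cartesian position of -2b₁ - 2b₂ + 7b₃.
(1.5, 1.5, 3.5)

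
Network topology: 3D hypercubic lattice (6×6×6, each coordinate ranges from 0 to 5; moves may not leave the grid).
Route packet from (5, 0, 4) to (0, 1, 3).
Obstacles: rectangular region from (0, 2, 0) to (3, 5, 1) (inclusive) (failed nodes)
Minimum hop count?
7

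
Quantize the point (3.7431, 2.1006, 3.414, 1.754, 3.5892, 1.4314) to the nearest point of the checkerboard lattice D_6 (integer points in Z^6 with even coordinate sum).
(4, 2, 3, 2, 4, 1)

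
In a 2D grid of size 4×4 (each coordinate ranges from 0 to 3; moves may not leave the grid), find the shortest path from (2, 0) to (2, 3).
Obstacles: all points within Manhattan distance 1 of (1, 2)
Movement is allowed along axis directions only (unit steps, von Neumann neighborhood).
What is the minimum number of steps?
5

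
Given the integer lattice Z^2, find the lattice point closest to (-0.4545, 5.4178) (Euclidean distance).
(0, 5)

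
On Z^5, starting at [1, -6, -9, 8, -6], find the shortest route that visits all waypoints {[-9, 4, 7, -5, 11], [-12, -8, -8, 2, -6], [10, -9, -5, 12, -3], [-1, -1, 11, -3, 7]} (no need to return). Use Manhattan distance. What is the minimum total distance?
139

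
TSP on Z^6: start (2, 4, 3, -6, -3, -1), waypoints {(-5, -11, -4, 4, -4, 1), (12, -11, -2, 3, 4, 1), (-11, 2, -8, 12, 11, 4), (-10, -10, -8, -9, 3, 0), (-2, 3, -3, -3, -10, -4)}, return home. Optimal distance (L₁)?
236
(one optimal route: (2, 4, 3, -6, -3, -1) → (12, -11, -2, 3, 4, 1) → (-5, -11, -4, 4, -4, 1) → (-10, -10, -8, -9, 3, 0) → (-11, 2, -8, 12, 11, 4) → (-2, 3, -3, -3, -10, -4) → (2, 4, 3, -6, -3, -1))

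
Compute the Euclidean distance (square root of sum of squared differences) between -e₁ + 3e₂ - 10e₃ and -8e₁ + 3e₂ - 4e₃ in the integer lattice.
9.21954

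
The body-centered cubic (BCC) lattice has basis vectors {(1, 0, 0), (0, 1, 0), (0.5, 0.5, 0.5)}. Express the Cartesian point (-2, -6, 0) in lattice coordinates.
-2b₁ - 6b₂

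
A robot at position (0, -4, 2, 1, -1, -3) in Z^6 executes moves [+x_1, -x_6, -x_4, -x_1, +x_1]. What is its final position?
(1, -4, 2, 0, -1, -4)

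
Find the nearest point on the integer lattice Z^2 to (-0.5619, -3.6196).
(-1, -4)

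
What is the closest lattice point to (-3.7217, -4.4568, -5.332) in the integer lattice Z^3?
(-4, -4, -5)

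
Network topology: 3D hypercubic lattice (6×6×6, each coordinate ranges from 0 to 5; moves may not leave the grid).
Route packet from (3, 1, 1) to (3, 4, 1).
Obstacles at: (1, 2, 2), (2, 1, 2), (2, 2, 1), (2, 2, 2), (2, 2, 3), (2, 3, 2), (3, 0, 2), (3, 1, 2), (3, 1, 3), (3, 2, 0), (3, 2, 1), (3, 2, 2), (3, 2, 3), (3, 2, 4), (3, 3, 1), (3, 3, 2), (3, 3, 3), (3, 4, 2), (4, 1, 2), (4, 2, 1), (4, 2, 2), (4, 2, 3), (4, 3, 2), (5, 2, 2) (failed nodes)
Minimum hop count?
7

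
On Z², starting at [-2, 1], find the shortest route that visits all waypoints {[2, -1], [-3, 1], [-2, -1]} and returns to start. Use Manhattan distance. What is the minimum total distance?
14
(one optimal route: (-2, 1) → (2, -1) → (-2, -1) → (-3, 1) → (-2, 1))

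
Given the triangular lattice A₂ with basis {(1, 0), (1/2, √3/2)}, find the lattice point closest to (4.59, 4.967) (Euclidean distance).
(5, 5.196)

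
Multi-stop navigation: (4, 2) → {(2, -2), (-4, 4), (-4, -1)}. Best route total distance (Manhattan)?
18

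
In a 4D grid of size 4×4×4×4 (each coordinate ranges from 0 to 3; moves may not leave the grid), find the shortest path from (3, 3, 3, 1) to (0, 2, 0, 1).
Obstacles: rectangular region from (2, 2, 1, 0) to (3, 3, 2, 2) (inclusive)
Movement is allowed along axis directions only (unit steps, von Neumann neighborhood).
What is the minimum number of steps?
7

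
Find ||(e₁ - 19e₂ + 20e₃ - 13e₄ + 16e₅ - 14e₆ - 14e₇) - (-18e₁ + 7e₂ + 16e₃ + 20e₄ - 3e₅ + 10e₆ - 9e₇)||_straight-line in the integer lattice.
55.7136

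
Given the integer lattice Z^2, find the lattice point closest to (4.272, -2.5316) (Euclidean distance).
(4, -3)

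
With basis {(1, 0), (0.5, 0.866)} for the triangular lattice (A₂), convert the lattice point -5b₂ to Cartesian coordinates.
(-2.5, -4.33)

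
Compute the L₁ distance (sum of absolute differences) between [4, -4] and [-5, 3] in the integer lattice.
16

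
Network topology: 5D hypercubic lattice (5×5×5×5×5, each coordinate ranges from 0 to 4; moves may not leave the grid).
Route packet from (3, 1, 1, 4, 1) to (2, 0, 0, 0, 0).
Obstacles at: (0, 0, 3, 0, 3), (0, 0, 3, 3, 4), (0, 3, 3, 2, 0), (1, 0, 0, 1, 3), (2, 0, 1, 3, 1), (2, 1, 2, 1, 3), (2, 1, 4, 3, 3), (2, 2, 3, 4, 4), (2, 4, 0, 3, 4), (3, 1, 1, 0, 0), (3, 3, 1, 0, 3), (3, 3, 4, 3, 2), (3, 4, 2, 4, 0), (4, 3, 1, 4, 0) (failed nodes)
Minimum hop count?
8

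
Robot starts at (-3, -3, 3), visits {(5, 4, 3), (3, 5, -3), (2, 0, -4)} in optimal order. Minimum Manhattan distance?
31
(one optimal route: (-3, -3, 3) → (5, 4, 3) → (3, 5, -3) → (2, 0, -4))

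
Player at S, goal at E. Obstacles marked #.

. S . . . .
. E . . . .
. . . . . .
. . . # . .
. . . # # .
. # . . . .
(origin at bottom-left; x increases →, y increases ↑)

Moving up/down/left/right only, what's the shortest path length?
1
(one shortest path: (1, 5) → (1, 4))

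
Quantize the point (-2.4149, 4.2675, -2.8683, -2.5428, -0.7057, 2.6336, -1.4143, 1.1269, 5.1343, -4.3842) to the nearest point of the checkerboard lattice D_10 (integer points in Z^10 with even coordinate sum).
(-2, 4, -3, -2, -1, 3, -1, 1, 5, -4)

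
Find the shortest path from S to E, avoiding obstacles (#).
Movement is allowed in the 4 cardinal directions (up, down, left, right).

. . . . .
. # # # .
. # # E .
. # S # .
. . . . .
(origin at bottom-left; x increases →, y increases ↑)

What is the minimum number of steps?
6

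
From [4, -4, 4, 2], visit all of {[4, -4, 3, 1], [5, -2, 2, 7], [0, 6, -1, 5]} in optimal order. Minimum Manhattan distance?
30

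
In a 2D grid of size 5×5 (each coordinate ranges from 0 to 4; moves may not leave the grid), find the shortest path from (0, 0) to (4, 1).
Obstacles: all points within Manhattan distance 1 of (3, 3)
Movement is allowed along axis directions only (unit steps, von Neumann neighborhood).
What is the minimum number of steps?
5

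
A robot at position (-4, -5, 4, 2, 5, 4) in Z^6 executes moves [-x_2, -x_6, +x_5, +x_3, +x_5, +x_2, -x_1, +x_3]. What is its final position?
(-5, -5, 6, 2, 7, 3)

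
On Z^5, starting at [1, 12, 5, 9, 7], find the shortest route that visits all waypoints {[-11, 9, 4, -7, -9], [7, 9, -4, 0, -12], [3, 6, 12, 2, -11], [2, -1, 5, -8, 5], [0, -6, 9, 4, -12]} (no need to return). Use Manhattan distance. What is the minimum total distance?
155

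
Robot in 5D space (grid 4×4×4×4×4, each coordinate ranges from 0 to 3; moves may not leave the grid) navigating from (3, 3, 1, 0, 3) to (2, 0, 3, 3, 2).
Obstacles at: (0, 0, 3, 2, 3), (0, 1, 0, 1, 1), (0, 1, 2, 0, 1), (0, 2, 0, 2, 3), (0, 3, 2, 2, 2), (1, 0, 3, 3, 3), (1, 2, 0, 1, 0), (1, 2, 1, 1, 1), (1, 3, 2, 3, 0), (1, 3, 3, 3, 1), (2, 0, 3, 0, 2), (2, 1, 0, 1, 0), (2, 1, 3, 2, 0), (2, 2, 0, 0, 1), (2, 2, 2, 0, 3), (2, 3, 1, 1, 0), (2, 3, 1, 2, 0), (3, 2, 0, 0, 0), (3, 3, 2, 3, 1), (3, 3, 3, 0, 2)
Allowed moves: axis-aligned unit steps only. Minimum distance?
10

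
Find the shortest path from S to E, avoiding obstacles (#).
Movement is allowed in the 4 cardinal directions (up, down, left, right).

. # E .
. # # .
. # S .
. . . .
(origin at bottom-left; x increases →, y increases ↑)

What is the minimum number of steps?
4
(one shortest path: (2, 1) → (3, 1) → (3, 2) → (3, 3) → (2, 3))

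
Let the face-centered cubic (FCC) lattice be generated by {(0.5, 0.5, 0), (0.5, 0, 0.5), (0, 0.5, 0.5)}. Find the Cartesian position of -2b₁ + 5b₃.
(-1, 1.5, 2.5)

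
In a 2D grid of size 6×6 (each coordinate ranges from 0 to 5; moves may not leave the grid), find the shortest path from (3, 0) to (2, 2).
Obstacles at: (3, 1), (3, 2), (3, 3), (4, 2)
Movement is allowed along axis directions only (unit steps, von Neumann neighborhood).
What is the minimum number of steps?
3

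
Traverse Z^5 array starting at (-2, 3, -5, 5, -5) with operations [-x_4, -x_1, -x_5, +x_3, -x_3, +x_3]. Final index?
(-3, 3, -4, 4, -6)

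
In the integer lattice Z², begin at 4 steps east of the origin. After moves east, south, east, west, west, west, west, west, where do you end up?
(1, -1)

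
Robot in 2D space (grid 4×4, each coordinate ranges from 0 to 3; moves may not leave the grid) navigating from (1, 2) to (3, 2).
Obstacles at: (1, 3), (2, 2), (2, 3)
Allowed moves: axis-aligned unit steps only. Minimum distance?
4
(one shortest path: (1, 2) → (1, 1) → (2, 1) → (3, 1) → (3, 2))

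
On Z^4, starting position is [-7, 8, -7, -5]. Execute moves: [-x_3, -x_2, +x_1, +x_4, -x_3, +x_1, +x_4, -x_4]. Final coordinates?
(-5, 7, -9, -4)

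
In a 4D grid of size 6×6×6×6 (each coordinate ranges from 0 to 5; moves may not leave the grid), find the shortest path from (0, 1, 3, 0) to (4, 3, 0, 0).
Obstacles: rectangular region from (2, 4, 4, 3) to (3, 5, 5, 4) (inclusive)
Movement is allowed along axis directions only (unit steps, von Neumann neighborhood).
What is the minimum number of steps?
9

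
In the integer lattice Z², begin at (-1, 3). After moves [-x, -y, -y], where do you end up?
(-2, 1)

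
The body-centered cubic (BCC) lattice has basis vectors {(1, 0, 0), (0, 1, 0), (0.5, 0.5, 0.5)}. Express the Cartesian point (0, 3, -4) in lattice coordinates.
4b₁ + 7b₂ - 8b₃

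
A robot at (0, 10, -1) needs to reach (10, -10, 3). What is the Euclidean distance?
22.7156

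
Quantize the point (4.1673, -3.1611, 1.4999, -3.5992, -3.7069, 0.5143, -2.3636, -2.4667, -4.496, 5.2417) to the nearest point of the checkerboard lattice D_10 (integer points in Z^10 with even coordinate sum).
(4, -3, 1, -4, -4, 1, -2, -2, -4, 5)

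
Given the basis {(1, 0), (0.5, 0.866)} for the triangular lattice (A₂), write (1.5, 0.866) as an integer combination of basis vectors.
b₁ + b₂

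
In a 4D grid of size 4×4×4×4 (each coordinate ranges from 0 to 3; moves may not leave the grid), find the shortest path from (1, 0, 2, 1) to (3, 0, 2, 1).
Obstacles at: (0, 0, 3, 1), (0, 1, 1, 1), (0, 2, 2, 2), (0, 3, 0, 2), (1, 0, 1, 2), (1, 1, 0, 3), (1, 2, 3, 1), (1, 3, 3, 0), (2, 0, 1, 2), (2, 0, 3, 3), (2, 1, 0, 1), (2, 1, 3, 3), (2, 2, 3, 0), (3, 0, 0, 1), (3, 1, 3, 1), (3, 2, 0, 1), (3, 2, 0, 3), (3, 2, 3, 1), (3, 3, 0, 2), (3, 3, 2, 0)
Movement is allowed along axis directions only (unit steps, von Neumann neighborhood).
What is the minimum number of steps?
2
(one shortest path: (1, 0, 2, 1) → (2, 0, 2, 1) → (3, 0, 2, 1))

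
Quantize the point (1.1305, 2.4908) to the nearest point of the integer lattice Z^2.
(1, 2)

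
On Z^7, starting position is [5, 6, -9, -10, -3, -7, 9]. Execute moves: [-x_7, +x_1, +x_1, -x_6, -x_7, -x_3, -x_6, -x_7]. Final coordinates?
(7, 6, -10, -10, -3, -9, 6)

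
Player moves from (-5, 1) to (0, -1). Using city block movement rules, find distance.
7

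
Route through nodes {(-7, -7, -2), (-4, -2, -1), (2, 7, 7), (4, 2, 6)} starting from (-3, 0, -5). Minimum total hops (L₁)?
50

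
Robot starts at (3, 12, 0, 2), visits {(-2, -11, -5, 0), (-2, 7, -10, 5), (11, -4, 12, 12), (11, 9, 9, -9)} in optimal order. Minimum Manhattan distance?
137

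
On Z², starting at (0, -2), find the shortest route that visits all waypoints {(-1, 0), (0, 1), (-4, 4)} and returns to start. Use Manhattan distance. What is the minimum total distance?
20
(one optimal route: (0, -2) → (-1, 0) → (-4, 4) → (0, 1) → (0, -2))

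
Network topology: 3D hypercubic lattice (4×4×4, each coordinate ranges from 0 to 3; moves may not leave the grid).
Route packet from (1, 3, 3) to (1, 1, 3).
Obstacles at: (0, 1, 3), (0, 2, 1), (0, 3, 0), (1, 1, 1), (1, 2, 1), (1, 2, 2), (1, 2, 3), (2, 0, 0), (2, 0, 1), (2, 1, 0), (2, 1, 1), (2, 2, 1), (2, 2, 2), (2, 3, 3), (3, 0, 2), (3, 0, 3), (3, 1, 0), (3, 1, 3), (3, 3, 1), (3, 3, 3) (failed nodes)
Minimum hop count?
6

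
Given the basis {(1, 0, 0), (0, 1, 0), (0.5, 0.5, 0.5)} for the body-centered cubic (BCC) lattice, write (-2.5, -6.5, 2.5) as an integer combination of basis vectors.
-5b₁ - 9b₂ + 5b₃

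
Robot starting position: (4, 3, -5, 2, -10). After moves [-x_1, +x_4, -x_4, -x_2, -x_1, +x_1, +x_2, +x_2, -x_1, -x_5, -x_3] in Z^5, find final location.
(2, 4, -6, 2, -11)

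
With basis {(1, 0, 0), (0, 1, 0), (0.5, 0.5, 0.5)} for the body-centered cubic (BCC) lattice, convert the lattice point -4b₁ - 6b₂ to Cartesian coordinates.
(-4, -6, 0)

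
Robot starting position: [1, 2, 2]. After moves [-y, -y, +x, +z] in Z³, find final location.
(2, 0, 3)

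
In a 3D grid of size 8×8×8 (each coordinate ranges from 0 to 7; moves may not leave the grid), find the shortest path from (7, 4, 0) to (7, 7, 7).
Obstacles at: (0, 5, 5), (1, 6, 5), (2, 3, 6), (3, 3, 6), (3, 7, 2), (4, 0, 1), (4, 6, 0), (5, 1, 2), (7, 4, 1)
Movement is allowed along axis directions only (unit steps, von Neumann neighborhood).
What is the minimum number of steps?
10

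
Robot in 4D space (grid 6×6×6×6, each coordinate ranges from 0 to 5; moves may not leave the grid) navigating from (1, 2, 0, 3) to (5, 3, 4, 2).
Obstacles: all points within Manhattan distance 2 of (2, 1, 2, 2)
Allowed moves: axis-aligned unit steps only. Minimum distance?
10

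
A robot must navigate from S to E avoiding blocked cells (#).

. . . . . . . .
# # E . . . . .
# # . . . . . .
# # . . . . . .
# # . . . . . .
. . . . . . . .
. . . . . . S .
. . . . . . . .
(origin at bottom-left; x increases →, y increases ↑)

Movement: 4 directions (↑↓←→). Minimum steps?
9
(one shortest path: (6, 1) → (5, 1) → (4, 1) → (3, 1) → (2, 1) → (2, 2) → (2, 3) → (2, 4) → (2, 5) → (2, 6))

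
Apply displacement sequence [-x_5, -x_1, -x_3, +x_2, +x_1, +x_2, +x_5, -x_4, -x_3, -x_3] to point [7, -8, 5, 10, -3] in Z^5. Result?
(7, -6, 2, 9, -3)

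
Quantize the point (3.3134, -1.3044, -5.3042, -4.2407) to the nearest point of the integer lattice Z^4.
(3, -1, -5, -4)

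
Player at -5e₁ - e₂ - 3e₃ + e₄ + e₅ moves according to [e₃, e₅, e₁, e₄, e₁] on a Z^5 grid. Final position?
(-3, -1, -2, 2, 2)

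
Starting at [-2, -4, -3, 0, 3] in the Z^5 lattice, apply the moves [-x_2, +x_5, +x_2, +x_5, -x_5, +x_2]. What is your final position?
(-2, -3, -3, 0, 4)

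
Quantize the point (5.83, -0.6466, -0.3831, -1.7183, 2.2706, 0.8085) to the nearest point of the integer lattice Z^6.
(6, -1, 0, -2, 2, 1)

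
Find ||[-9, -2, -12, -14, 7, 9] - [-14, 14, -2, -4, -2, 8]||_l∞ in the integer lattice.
16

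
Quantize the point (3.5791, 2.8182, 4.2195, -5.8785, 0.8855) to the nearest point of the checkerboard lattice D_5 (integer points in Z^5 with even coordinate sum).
(4, 3, 4, -6, 1)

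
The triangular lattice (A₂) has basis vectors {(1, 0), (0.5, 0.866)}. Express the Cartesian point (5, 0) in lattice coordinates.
5b₁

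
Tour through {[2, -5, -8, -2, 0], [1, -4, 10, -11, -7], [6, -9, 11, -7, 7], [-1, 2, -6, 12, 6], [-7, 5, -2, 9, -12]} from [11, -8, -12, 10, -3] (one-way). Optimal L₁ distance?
180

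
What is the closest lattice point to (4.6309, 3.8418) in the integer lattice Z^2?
(5, 4)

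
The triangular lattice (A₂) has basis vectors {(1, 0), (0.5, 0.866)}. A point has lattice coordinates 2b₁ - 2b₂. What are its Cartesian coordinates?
(1, -1.732)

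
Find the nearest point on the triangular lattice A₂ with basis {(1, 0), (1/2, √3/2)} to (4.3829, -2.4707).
(4.5, -2.598)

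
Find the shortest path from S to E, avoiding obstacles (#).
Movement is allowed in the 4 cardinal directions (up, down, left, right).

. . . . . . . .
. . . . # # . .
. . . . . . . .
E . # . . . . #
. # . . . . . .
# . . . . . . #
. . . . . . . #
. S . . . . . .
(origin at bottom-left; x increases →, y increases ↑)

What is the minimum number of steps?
11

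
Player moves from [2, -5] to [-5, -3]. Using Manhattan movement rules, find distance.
9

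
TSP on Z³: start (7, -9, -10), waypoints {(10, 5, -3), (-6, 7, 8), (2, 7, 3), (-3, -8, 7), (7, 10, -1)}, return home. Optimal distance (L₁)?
106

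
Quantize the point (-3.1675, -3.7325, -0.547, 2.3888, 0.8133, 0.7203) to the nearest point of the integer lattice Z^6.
(-3, -4, -1, 2, 1, 1)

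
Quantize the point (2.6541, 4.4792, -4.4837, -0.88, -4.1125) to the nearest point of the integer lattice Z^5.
(3, 4, -4, -1, -4)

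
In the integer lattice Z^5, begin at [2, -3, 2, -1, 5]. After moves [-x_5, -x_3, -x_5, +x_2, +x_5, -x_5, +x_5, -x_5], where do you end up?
(2, -2, 1, -1, 3)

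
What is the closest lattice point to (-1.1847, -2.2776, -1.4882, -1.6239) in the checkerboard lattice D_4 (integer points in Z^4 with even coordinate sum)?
(-1, -2, -1, -2)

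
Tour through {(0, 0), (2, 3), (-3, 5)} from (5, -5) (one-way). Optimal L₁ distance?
22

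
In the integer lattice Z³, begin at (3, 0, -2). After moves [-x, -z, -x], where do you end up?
(1, 0, -3)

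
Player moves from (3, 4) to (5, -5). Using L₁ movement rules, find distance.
11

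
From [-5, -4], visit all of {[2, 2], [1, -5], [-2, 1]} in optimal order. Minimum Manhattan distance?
20
(one optimal route: (-5, -4) → (1, -5) → (2, 2) → (-2, 1))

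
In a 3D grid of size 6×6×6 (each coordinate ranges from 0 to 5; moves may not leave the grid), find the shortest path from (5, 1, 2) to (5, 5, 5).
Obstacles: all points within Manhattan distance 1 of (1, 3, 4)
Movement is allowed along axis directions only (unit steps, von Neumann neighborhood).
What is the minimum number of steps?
7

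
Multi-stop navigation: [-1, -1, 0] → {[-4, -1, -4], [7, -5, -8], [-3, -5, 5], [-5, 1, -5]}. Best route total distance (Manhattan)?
50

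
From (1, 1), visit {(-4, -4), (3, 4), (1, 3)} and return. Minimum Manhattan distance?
30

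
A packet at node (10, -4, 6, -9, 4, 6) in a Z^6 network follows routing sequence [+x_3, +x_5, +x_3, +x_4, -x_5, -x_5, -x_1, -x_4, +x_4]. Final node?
(9, -4, 8, -8, 3, 6)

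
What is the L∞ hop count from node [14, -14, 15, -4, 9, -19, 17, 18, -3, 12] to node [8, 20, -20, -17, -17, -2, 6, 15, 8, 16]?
35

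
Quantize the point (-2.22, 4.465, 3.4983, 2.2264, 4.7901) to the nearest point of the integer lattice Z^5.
(-2, 4, 3, 2, 5)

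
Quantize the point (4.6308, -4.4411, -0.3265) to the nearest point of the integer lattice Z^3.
(5, -4, 0)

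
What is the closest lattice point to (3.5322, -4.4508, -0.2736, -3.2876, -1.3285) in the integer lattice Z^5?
(4, -4, 0, -3, -1)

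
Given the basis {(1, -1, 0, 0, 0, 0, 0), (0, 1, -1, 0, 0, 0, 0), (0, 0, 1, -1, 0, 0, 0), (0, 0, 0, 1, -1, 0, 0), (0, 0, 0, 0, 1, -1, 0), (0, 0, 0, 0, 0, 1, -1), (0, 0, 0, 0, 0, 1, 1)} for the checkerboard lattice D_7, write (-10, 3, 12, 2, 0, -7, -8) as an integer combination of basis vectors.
-10b₁ - 7b₂ + 5b₃ + 7b₄ + 7b₅ + 4b₆ - 4b₇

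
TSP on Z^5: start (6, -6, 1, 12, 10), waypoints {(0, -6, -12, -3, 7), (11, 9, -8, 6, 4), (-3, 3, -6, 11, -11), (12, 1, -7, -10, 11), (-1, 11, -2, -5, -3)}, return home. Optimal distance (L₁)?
228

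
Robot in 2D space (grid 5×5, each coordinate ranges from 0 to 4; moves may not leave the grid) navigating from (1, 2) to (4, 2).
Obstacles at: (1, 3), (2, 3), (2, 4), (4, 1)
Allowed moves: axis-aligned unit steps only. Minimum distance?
3
(one shortest path: (1, 2) → (2, 2) → (3, 2) → (4, 2))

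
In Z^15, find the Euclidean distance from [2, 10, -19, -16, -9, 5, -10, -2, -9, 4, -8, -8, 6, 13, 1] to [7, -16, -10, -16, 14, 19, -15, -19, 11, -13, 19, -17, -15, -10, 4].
65.5668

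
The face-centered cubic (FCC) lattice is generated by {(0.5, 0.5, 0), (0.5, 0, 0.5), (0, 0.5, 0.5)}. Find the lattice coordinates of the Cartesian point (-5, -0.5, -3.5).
-2b₁ - 8b₂ + b₃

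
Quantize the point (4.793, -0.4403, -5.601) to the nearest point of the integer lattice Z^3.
(5, 0, -6)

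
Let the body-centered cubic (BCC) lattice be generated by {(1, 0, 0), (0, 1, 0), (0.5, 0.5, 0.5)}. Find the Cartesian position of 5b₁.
(5, 0, 0)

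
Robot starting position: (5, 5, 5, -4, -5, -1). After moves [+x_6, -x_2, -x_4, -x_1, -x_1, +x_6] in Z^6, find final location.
(3, 4, 5, -5, -5, 1)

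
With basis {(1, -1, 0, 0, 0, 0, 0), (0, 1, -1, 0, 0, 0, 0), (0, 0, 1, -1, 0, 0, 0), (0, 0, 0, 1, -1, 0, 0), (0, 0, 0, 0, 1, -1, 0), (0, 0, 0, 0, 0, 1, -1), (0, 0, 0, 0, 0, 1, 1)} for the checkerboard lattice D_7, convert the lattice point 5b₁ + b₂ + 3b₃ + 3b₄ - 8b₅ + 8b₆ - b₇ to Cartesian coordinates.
(5, -4, 2, 0, -11, 15, -9)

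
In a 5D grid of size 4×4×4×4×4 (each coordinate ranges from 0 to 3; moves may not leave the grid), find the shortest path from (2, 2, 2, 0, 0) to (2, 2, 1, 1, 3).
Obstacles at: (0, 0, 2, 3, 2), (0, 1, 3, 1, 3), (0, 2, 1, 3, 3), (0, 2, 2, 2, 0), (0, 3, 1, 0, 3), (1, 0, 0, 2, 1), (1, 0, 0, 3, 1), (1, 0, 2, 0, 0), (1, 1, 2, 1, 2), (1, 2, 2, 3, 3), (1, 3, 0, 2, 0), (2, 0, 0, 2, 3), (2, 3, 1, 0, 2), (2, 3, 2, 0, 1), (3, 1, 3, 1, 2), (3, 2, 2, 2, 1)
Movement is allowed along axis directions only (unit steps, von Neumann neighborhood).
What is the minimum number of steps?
5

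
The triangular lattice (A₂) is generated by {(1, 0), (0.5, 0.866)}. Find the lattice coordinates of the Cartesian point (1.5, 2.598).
3b₂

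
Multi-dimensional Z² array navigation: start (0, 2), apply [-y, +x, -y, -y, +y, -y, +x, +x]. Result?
(3, -1)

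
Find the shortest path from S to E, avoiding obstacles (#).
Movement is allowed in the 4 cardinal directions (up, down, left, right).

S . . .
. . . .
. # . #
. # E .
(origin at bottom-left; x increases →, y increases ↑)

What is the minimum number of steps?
5
(one shortest path: (0, 3) → (1, 3) → (2, 3) → (2, 2) → (2, 1) → (2, 0))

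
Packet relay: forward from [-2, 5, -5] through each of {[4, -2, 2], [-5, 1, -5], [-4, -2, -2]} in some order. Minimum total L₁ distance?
26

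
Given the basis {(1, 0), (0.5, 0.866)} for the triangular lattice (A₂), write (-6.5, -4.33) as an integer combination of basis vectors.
-4b₁ - 5b₂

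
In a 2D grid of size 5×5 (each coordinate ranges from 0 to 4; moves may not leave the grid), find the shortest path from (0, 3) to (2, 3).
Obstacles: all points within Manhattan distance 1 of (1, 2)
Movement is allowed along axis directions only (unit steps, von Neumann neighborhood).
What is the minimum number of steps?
4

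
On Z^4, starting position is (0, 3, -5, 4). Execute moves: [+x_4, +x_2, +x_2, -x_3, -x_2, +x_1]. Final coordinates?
(1, 4, -6, 5)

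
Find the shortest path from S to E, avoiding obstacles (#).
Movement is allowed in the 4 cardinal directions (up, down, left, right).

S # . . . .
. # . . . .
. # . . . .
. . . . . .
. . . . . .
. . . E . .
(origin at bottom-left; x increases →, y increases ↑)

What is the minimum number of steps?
8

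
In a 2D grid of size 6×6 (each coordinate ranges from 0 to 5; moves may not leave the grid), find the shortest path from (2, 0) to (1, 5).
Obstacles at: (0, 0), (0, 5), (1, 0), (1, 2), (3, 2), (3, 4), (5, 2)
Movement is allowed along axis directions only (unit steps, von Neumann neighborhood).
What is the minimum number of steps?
6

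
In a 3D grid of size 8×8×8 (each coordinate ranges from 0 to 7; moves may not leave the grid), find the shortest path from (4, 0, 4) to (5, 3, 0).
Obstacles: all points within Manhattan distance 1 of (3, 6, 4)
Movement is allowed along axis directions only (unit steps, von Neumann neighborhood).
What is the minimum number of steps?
8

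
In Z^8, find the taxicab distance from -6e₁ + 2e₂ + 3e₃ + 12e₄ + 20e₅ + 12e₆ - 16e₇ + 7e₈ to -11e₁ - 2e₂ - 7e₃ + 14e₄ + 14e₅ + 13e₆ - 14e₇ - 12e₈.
49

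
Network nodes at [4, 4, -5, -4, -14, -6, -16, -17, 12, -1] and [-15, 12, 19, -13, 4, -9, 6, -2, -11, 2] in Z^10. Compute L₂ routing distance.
51.5946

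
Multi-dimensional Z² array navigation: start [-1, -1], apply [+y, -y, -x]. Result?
(-2, -1)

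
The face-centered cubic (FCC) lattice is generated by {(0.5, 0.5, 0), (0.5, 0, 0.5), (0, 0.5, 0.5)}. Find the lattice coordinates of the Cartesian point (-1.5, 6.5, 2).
3b₁ - 6b₂ + 10b₃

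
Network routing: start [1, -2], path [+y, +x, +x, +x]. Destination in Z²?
(4, -1)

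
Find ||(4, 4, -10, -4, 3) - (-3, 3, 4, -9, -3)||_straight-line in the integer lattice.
17.5214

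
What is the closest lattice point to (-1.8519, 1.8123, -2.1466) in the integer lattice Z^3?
(-2, 2, -2)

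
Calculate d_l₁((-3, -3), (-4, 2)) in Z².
6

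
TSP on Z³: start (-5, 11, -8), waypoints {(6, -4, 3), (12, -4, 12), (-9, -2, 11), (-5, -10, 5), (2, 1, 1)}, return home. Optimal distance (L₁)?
128
(one optimal route: (-5, 11, -8) → (-5, -10, 5) → (-9, -2, 11) → (12, -4, 12) → (6, -4, 3) → (2, 1, 1) → (-5, 11, -8))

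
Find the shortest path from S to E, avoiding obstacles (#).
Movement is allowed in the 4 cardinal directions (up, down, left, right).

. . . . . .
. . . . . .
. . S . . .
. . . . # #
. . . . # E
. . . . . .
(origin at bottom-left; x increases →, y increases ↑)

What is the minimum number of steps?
7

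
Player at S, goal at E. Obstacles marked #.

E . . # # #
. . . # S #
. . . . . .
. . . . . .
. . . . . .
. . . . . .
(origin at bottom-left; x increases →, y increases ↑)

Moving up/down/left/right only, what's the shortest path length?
7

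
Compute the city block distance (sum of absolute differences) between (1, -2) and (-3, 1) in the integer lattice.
7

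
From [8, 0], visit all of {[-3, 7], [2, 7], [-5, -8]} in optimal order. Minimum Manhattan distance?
35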